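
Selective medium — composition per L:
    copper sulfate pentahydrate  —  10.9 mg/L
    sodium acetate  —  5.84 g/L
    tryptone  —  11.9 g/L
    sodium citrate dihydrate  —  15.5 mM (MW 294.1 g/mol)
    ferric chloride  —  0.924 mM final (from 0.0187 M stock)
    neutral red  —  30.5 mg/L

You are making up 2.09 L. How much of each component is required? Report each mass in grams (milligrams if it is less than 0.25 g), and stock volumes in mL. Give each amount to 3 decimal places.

Working volume: 2.09 L.
copper sulfate pentahydrate: 10.9 mg/L × 2.09 L = 22.781 mg
sodium acetate: 5.84 g/L × 2.09 L = 12.206 g
tryptone: 11.9 g/L × 2.09 L = 24.871 g
sodium citrate dihydrate: 15.5 mmol/L × 294.1 g/mol × 2.09 L ÷ 1000 = 9.527 g
ferric chloride: V = C2·V2/C1 = 0.924 mM × 2090 mL ÷ 18.7 mM = 103.271 mL
neutral red: 30.5 mg/L × 2.09 L = 63.745 mg

copper sulfate pentahydrate 22.781 mg; sodium acetate 12.206 g; tryptone 24.871 g; sodium citrate dihydrate 9.527 g; ferric chloride 103.271 mL; neutral red 63.745 mg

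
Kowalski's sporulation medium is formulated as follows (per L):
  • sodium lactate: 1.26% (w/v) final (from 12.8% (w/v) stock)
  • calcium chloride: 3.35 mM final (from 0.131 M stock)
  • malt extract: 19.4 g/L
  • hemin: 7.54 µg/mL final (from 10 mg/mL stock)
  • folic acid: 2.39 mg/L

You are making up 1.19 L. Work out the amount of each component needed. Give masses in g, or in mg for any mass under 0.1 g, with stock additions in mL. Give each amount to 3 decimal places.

Scale factor relative to 1 L: 1.19.
sodium lactate: V = C2·V2/C1 = 1.26% ÷ 12.8% × 1190 mL = 117.141 mL
calcium chloride: dilute stock: 3.35 mM × 1190 mL ÷ 131 mM = 30.431 mL
malt extract: 19.4 g/L × 1.19 L = 23.086 g
hemin: V = C2·V2/C1 = 7.54 µg/mL × 1190 mL ÷ 10000 µg/mL = 0.897 mL
folic acid: 2.39 mg/L × 1.19 L = 2.844 mg

sodium lactate 117.141 mL; calcium chloride 30.431 mL; malt extract 23.086 g; hemin 0.897 mL; folic acid 2.844 mg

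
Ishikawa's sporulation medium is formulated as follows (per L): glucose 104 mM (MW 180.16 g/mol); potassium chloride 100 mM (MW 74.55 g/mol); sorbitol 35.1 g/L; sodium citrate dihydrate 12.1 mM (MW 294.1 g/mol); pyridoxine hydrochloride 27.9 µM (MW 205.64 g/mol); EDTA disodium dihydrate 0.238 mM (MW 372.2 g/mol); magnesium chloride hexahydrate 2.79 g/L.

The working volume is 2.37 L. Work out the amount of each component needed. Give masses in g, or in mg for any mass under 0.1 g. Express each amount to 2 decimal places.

Working volume: 2.37 L.
glucose: 104 mmol/L × 180.16 g/mol × 2.37 L ÷ 1000 = 44.41 g
potassium chloride: 100 mmol/L × 74.55 g/mol × 2.37 L ÷ 1000 = 17.67 g
sorbitol: 35.1 g/L × 2.37 L = 83.19 g
sodium citrate dihydrate: 12.1 mmol/L × 294.1 g/mol × 2.37 L ÷ 1000 = 8.43 g
pyridoxine hydrochloride: 27.9 µmol/L × 205.64 g/mol × 2.37 L ÷ 1000 = 13.60 mg
EDTA disodium dihydrate: 0.238 mmol/L × 372.2 g/mol × 2.37 L ÷ 1000 = 0.21 g
magnesium chloride hexahydrate: 2.79 g/L × 2.37 L = 6.61 g

glucose 44.41 g; potassium chloride 17.67 g; sorbitol 83.19 g; sodium citrate dihydrate 8.43 g; pyridoxine hydrochloride 13.60 mg; EDTA disodium dihydrate 0.21 g; magnesium chloride hexahydrate 6.61 g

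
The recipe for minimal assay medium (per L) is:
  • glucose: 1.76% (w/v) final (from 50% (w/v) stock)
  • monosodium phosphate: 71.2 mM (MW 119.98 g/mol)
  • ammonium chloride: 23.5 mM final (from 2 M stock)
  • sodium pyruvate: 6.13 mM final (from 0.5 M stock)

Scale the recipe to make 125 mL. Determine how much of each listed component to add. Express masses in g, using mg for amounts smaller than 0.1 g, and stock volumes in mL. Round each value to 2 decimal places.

glucose 4.40 mL; monosodium phosphate 1.07 g; ammonium chloride 1.47 mL; sodium pyruvate 1.53 mL

Working volume: 125 mL = 0.125 L.
glucose: dilute stock: 1.76% ÷ 50% × 125 mL = 4.40 mL
monosodium phosphate: 71.2 mmol/L × 119.98 g/mol × 0.125 L ÷ 1000 = 1.07 g
ammonium chloride: C1V1 = C2V2 → 23.5 mM × 125 mL ÷ 2000 mM = 1.47 mL
sodium pyruvate: dilute stock: 6.13 mM × 125 mL ÷ 500 mM = 1.53 mL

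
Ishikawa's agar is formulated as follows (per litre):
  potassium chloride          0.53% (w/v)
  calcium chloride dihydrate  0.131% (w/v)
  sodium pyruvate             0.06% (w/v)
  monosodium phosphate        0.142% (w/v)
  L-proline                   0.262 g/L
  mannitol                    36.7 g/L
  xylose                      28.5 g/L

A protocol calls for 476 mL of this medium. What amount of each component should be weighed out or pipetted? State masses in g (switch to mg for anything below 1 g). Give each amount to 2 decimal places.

potassium chloride 2.52 g; calcium chloride dihydrate 623.56 mg; sodium pyruvate 285.60 mg; monosodium phosphate 675.92 mg; L-proline 124.71 mg; mannitol 17.47 g; xylose 13.57 g

Target volume = 476 mL = 0.476 L.
potassium chloride: 0.53 g per 100 mL × 476 mL ÷ 100 = 2.52 g
calcium chloride dihydrate: 0.131% w/v = 1.31 g/L → 1.31 × 0.476 L = 0.62356 g = 623.56 mg
sodium pyruvate: 0.06 g per 100 mL × 476 mL ÷ 100 = 0.2856 g = 285.60 mg
monosodium phosphate: 0.142% w/v = 1.42 g/L → 1.42 × 0.476 L = 0.67592 g = 675.92 mg
L-proline: 0.262 g/L × 0.476 L = 0.124712 g = 124.71 mg
mannitol: 36.7 g/L × 0.476 L = 17.47 g
xylose: 28.5 g/L × 0.476 L = 13.57 g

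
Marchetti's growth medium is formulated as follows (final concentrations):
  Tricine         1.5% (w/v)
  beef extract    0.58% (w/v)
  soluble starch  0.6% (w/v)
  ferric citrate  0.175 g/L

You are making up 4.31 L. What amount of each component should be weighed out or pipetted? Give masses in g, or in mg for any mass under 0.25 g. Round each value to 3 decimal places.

Tricine 64.650 g; beef extract 24.998 g; soluble starch 25.860 g; ferric citrate 0.754 g

Working volume: 4.31 L.
Tricine: 1.5 g per 100 mL × 4310 mL ÷ 100 = 64.650 g
beef extract: 0.58 g per 100 mL × 4310 mL ÷ 100 = 24.998 g
soluble starch: 0.6 g per 100 mL × 4310 mL ÷ 100 = 25.860 g
ferric citrate: 0.175 g/L × 4.31 L = 0.754 g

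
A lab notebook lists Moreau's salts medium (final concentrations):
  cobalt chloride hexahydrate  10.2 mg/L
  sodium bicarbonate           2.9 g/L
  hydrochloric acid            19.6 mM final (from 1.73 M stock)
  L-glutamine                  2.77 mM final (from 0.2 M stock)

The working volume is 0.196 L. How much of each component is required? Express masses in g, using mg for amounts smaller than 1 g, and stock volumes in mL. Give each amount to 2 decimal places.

Working volume: 0.196 L.
cobalt chloride hexahydrate: 10.2 mg/L × 0.196 L = 2.00 mg
sodium bicarbonate: 2.9 g/L × 0.196 L = 0.5684 g = 568.40 mg
hydrochloric acid: dilute stock: 19.6 mM × 196 mL ÷ 1730 mM = 2.22 mL
L-glutamine: dilute stock: 2.77 mM × 196 mL ÷ 200 mM = 2.71 mL

cobalt chloride hexahydrate 2.00 mg; sodium bicarbonate 568.40 mg; hydrochloric acid 2.22 mL; L-glutamine 2.71 mL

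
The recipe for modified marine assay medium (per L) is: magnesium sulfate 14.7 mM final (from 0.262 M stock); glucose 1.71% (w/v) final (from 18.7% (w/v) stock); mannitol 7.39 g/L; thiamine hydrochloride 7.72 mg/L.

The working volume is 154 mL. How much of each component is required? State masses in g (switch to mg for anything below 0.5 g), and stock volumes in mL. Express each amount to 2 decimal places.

Target volume = 154 mL = 0.154 L.
magnesium sulfate: dilute stock: 14.7 mM × 154 mL ÷ 262 mM = 8.64 mL
glucose: dilute stock: 1.71% ÷ 18.7% × 154 mL = 14.08 mL
mannitol: 7.39 g/L × 0.154 L = 1.14 g
thiamine hydrochloride: 7.72 mg/L × 0.154 L = 1.19 mg

magnesium sulfate 8.64 mL; glucose 14.08 mL; mannitol 1.14 g; thiamine hydrochloride 1.19 mg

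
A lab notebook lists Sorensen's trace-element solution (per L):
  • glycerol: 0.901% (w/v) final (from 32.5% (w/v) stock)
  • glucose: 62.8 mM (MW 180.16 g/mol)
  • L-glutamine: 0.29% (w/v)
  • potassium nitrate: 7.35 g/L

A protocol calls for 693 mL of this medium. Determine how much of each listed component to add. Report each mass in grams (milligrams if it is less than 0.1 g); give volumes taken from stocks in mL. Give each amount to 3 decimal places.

Scale factor relative to 1 L: 0.693.
glycerol: dilute stock: 0.901% ÷ 32.5% × 693 mL = 19.212 mL
glucose: 62.8 mmol/L × 180.16 g/mol × 0.693 L ÷ 1000 = 7.841 g
L-glutamine: 0.29 g per 100 mL × 693 mL ÷ 100 = 2.010 g
potassium nitrate: 7.35 g/L × 0.693 L = 5.094 g

glycerol 19.212 mL; glucose 7.841 g; L-glutamine 2.010 g; potassium nitrate 5.094 g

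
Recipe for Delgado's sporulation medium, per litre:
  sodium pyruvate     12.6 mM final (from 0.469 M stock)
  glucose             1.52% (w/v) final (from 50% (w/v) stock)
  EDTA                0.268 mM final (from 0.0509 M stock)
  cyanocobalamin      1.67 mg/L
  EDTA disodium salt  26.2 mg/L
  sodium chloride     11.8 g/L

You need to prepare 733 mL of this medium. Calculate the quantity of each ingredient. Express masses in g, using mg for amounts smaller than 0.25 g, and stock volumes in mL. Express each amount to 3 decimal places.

Target volume = 733 mL = 0.733 L.
sodium pyruvate: C1V1 = C2V2 → 12.6 mM × 733 mL ÷ 469 mM = 19.693 mL
glucose: V = C2·V2/C1 = 1.52% ÷ 50% × 733 mL = 22.283 mL
EDTA: C1V1 = C2V2 → 0.268 mM × 733 mL ÷ 50.9 mM = 3.859 mL
cyanocobalamin: 1.67 mg/L × 0.733 L = 1.224 mg
EDTA disodium salt: 26.2 mg/L × 0.733 L = 19.205 mg
sodium chloride: 11.8 g/L × 0.733 L = 8.649 g

sodium pyruvate 19.693 mL; glucose 22.283 mL; EDTA 3.859 mL; cyanocobalamin 1.224 mg; EDTA disodium salt 19.205 mg; sodium chloride 8.649 g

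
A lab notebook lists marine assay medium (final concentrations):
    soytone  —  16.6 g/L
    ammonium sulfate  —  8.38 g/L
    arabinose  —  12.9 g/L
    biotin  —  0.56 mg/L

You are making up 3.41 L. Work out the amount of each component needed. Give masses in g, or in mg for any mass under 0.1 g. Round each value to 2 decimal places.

soytone 56.61 g; ammonium sulfate 28.58 g; arabinose 43.99 g; biotin 1.91 mg

Working volume: 3.41 L.
soytone: 16.6 g/L × 3.41 L = 56.61 g
ammonium sulfate: 8.38 g/L × 3.41 L = 28.58 g
arabinose: 12.9 g/L × 3.41 L = 43.99 g
biotin: 0.56 mg/L × 3.41 L = 1.91 mg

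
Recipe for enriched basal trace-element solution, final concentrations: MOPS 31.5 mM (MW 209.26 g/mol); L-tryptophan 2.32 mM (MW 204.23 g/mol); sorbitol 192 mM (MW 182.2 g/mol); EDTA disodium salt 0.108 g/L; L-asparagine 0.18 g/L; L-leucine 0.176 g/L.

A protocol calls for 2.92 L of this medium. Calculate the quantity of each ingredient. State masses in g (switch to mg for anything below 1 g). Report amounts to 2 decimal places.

Scale factor relative to 1 L: 2.92.
MOPS: 31.5 mmol/L × 209.26 g/mol × 2.92 L ÷ 1000 = 19.25 g
L-tryptophan: 2.32 mmol/L × 204.23 g/mol × 2.92 L ÷ 1000 = 1.38 g
sorbitol: 192 mmol/L × 182.2 g/mol × 2.92 L ÷ 1000 = 102.15 g
EDTA disodium salt: 0.108 g/L × 2.92 L = 0.31536 g = 315.36 mg
L-asparagine: 0.18 g/L × 2.92 L = 0.5256 g = 525.60 mg
L-leucine: 0.176 g/L × 2.92 L = 0.51392 g = 513.92 mg

MOPS 19.25 g; L-tryptophan 1.38 g; sorbitol 102.15 g; EDTA disodium salt 315.36 mg; L-asparagine 525.60 mg; L-leucine 513.92 mg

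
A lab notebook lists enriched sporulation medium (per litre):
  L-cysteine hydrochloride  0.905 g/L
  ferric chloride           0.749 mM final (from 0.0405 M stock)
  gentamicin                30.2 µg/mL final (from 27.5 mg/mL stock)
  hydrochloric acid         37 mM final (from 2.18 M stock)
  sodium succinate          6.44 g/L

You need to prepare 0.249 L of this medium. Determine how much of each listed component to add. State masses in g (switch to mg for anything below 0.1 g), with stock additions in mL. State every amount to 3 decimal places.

Working volume: 0.249 L.
L-cysteine hydrochloride: 0.905 g/L × 0.249 L = 0.225 g
ferric chloride: C1V1 = C2V2 → 0.749 mM × 249 mL ÷ 40.5 mM = 4.605 mL
gentamicin: C1V1 = C2V2 → 30.2 µg/mL × 249 mL ÷ 27500 µg/mL = 0.273 mL
hydrochloric acid: dilute stock: 37 mM × 249 mL ÷ 2180 mM = 4.226 mL
sodium succinate: 6.44 g/L × 0.249 L = 1.604 g

L-cysteine hydrochloride 0.225 g; ferric chloride 4.605 mL; gentamicin 0.273 mL; hydrochloric acid 4.226 mL; sodium succinate 1.604 g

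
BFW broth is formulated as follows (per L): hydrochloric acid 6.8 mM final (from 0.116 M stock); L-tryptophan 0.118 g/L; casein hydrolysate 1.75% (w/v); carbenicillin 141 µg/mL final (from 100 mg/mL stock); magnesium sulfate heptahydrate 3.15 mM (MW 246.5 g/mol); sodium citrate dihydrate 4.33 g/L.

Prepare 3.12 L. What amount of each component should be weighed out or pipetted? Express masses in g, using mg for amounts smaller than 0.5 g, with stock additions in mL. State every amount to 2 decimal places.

Working volume: 3.12 L.
hydrochloric acid: V = C2·V2/C1 = 6.8 mM × 3120 mL ÷ 116 mM = 182.90 mL
L-tryptophan: 0.118 g/L × 3.12 L = 0.36816 g = 368.16 mg
casein hydrolysate: 1.75 g per 100 mL × 3120 mL ÷ 100 = 54.60 g
carbenicillin: V = C2·V2/C1 = 141 µg/mL × 3120 mL ÷ 100000 µg/mL = 4.40 mL
magnesium sulfate heptahydrate: 3.15 mmol/L × 246.5 g/mol × 3.12 L ÷ 1000 = 2.42 g
sodium citrate dihydrate: 4.33 g/L × 3.12 L = 13.51 g

hydrochloric acid 182.90 mL; L-tryptophan 368.16 mg; casein hydrolysate 54.60 g; carbenicillin 4.40 mL; magnesium sulfate heptahydrate 2.42 g; sodium citrate dihydrate 13.51 g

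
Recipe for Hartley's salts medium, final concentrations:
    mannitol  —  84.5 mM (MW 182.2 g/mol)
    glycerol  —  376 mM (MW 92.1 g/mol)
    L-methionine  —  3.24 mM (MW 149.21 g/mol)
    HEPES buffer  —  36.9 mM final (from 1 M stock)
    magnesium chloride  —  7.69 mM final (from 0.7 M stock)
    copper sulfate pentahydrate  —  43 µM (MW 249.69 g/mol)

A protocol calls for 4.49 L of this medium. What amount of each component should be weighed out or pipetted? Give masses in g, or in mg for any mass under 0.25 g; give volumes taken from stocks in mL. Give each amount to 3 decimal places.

Working volume: 4.49 L.
mannitol: 84.5 mmol/L × 182.2 g/mol × 4.49 L ÷ 1000 = 69.128 g
glycerol: 376 mmol/L × 92.1 g/mol × 4.49 L ÷ 1000 = 155.487 g
L-methionine: 3.24 mmol/L × 149.21 g/mol × 4.49 L ÷ 1000 = 2.171 g
HEPES buffer: C1V1 = C2V2 → 36.9 mM × 4490 mL ÷ 1000 mM = 165.681 mL
magnesium chloride: C1V1 = C2V2 → 7.69 mM × 4490 mL ÷ 700 mM = 49.326 mL
copper sulfate pentahydrate: 43 µmol/L × 249.69 g/mol × 4.49 L ÷ 1000 = 48.208 mg

mannitol 69.128 g; glycerol 155.487 g; L-methionine 2.171 g; HEPES buffer 165.681 mL; magnesium chloride 49.326 mL; copper sulfate pentahydrate 48.208 mg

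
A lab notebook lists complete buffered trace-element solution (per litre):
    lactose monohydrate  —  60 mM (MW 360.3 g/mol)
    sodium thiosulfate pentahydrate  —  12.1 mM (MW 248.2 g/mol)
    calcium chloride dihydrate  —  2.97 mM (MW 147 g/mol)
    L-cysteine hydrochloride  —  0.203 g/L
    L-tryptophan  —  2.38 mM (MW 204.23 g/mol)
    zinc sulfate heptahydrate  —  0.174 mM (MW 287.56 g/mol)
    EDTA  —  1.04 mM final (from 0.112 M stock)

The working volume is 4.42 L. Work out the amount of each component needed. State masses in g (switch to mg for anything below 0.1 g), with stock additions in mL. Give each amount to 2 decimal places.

Working volume: 4.42 L.
lactose monohydrate: 60 mmol/L × 360.3 g/mol × 4.42 L ÷ 1000 = 95.55 g
sodium thiosulfate pentahydrate: 12.1 mmol/L × 248.2 g/mol × 4.42 L ÷ 1000 = 13.27 g
calcium chloride dihydrate: 2.97 mmol/L × 147 g/mol × 4.42 L ÷ 1000 = 1.93 g
L-cysteine hydrochloride: 0.203 g/L × 4.42 L = 0.90 g
L-tryptophan: 2.38 mmol/L × 204.23 g/mol × 4.42 L ÷ 1000 = 2.15 g
zinc sulfate heptahydrate: 0.174 mmol/L × 287.56 g/mol × 4.42 L ÷ 1000 = 0.22 g
EDTA: dilute stock: 1.04 mM × 4420 mL ÷ 112 mM = 41.04 mL

lactose monohydrate 95.55 g; sodium thiosulfate pentahydrate 13.27 g; calcium chloride dihydrate 1.93 g; L-cysteine hydrochloride 0.90 g; L-tryptophan 2.15 g; zinc sulfate heptahydrate 0.22 g; EDTA 41.04 mL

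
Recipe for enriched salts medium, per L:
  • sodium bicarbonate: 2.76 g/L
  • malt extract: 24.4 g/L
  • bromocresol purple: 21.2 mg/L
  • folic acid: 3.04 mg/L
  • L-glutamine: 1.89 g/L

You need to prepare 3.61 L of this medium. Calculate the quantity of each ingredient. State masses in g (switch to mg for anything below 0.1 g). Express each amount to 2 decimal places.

sodium bicarbonate 9.96 g; malt extract 88.08 g; bromocresol purple 76.53 mg; folic acid 10.97 mg; L-glutamine 6.82 g

Working volume: 3.61 L.
sodium bicarbonate: 2.76 g/L × 3.61 L = 9.96 g
malt extract: 24.4 g/L × 3.61 L = 88.08 g
bromocresol purple: 21.2 mg/L × 3.61 L = 76.53 mg
folic acid: 3.04 mg/L × 3.61 L = 10.97 mg
L-glutamine: 1.89 g/L × 3.61 L = 6.82 g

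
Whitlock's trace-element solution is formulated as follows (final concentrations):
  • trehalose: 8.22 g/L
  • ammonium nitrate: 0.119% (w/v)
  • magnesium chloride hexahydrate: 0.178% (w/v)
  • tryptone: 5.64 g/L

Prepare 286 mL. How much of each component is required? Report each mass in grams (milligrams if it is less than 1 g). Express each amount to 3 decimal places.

Scale factor relative to 1 L: 0.286.
trehalose: 8.22 g/L × 0.286 L = 2.351 g
ammonium nitrate: 0.119 g per 100 mL × 286 mL ÷ 100 = 0.34034 g = 340.340 mg
magnesium chloride hexahydrate: 0.178% w/v = 1.78 g/L → 1.78 × 0.286 L = 0.50908 g = 509.080 mg
tryptone: 5.64 g/L × 0.286 L = 1.613 g

trehalose 2.351 g; ammonium nitrate 340.340 mg; magnesium chloride hexahydrate 509.080 mg; tryptone 1.613 g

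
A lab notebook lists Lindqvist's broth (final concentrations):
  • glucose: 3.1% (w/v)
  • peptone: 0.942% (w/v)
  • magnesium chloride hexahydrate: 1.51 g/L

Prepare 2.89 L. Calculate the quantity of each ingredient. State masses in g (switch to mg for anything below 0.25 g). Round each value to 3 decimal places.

Scale factor relative to 1 L: 2.89.
glucose: 3.1% w/v = 31 g/L → 31 × 2.89 L = 89.590 g
peptone: 0.942% w/v = 9.42 g/L → 9.42 × 2.89 L = 27.224 g
magnesium chloride hexahydrate: 1.51 g/L × 2.89 L = 4.364 g

glucose 89.590 g; peptone 27.224 g; magnesium chloride hexahydrate 4.364 g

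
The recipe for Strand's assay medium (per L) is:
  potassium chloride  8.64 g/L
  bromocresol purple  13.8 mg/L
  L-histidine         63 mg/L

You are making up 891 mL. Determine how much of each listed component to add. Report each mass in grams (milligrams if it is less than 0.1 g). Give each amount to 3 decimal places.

Target volume = 891 mL = 0.891 L.
potassium chloride: 8.64 g/L × 0.891 L = 7.698 g
bromocresol purple: 13.8 mg/L × 0.891 L = 12.296 mg
L-histidine: 63 mg/L × 0.891 L = 56.133 mg

potassium chloride 7.698 g; bromocresol purple 12.296 mg; L-histidine 56.133 mg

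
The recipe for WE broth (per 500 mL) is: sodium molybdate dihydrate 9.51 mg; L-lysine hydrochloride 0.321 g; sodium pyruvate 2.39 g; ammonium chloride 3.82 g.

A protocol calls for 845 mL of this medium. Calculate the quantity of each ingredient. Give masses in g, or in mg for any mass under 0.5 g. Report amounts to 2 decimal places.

sodium molybdate dihydrate 16.07 mg; L-lysine hydrochloride 0.54 g; sodium pyruvate 4.04 g; ammonium chloride 6.46 g

Scale factor = 845 mL / 500 mL = 1.69.
sodium molybdate dihydrate: 9.51 mg × (845 mL / 500 mL) = 16.07 mg
L-lysine hydrochloride: 0.321 g × (845 mL / 500 mL) = 0.54 g
sodium pyruvate: 2.39 g × (845 mL / 500 mL) = 4.04 g
ammonium chloride: 3.82 g × (845 mL / 500 mL) = 6.46 g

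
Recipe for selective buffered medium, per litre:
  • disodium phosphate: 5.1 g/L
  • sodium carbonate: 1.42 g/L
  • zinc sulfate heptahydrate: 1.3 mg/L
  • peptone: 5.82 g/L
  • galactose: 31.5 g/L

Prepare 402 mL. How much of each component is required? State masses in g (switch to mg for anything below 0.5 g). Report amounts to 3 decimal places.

Working volume: 402 mL = 0.402 L.
disodium phosphate: 5.1 g/L × 0.402 L = 2.050 g
sodium carbonate: 1.42 g/L × 0.402 L = 0.571 g
zinc sulfate heptahydrate: 1.3 mg/L × 0.402 L = 0.523 mg
peptone: 5.82 g/L × 0.402 L = 2.340 g
galactose: 31.5 g/L × 0.402 L = 12.663 g

disodium phosphate 2.050 g; sodium carbonate 0.571 g; zinc sulfate heptahydrate 0.523 mg; peptone 2.340 g; galactose 12.663 g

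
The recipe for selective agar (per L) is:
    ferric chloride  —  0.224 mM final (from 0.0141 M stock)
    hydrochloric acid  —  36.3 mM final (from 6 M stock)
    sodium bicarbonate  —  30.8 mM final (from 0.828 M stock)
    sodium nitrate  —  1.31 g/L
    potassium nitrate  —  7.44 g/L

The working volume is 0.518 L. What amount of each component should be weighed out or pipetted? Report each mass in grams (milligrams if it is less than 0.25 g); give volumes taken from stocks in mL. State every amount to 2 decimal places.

Scale factor relative to 1 L: 0.518.
ferric chloride: C1V1 = C2V2 → 0.224 mM × 518 mL ÷ 14.1 mM = 8.23 mL
hydrochloric acid: V = C2·V2/C1 = 36.3 mM × 518 mL ÷ 6000 mM = 3.13 mL
sodium bicarbonate: V = C2·V2/C1 = 30.8 mM × 518 mL ÷ 828 mM = 19.27 mL
sodium nitrate: 1.31 g/L × 0.518 L = 0.68 g
potassium nitrate: 7.44 g/L × 0.518 L = 3.85 g

ferric chloride 8.23 mL; hydrochloric acid 3.13 mL; sodium bicarbonate 19.27 mL; sodium nitrate 0.68 g; potassium nitrate 3.85 g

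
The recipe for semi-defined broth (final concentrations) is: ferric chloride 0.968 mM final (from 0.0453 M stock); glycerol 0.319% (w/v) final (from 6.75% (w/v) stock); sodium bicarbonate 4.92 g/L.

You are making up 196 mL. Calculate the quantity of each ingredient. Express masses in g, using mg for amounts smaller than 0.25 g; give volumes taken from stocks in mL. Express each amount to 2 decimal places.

Working volume: 196 mL = 0.196 L.
ferric chloride: C1V1 = C2V2 → 0.968 mM × 196 mL ÷ 45.3 mM = 4.19 mL
glycerol: dilute stock: 0.319% ÷ 6.75% × 196 mL = 9.26 mL
sodium bicarbonate: 4.92 g/L × 0.196 L = 0.96 g

ferric chloride 4.19 mL; glycerol 9.26 mL; sodium bicarbonate 0.96 g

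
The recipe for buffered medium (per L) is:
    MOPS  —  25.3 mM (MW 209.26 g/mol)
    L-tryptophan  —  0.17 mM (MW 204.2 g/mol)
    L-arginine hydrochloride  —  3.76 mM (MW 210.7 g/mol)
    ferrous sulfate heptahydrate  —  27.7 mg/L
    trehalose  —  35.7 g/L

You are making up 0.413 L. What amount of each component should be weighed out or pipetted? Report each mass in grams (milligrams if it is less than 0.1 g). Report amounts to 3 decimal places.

MOPS 2.187 g; L-tryptophan 14.337 mg; L-arginine hydrochloride 0.327 g; ferrous sulfate heptahydrate 11.440 mg; trehalose 14.744 g

Working volume: 0.413 L.
MOPS: 25.3 mmol/L × 209.26 g/mol × 0.413 L ÷ 1000 = 2.187 g
L-tryptophan: 0.17 mmol/L × 204.2 mg/mmol × 0.413 L = 14.337 mg
L-arginine hydrochloride: 3.76 mmol/L × 210.7 g/mol × 0.413 L ÷ 1000 = 0.327 g
ferrous sulfate heptahydrate: 27.7 mg/L × 0.413 L = 11.440 mg
trehalose: 35.7 g/L × 0.413 L = 14.744 g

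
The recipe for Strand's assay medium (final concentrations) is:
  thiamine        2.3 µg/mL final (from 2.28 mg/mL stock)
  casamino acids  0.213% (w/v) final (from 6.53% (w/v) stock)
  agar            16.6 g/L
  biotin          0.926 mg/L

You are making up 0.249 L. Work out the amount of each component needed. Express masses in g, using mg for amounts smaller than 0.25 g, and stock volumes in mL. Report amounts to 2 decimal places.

thiamine 0.25 mL; casamino acids 8.12 mL; agar 4.13 g; biotin 0.23 mg

Scale factor relative to 1 L: 0.249.
thiamine: dilute stock: 2.3 µg/mL × 249 mL ÷ 2280 µg/mL = 0.25 mL
casamino acids: V = C2·V2/C1 = 0.213% ÷ 6.53% × 249 mL = 8.12 mL
agar: 16.6 g/L × 0.249 L = 4.13 g
biotin: 0.926 mg/L × 0.249 L = 0.23 mg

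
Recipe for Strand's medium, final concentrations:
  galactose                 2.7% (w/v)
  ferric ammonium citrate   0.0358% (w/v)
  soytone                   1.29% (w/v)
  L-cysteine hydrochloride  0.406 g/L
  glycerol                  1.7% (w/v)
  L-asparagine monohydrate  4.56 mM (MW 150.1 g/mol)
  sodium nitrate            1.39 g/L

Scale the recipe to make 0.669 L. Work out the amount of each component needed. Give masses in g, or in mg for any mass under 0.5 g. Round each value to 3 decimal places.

galactose 18.063 g; ferric ammonium citrate 239.502 mg; soytone 8.630 g; L-cysteine hydrochloride 271.614 mg; glycerol 11.373 g; L-asparagine monohydrate 457.901 mg; sodium nitrate 0.930 g

Working volume: 0.669 L.
galactose: 2.7 g per 100 mL × 669 mL ÷ 100 = 18.063 g
ferric ammonium citrate: 0.0358 g per 100 mL × 669 mL ÷ 100 = 0.239502 g = 239.502 mg
soytone: 1.29 g per 100 mL × 669 mL ÷ 100 = 8.630 g
L-cysteine hydrochloride: 0.406 g/L × 0.669 L = 0.271614 g = 271.614 mg
glycerol: 1.7% w/v = 17 g/L → 17 × 0.669 L = 11.373 g
L-asparagine monohydrate: 4.56 mmol/L × 150.1 mg/mmol × 0.669 L = 457.901 mg
sodium nitrate: 1.39 g/L × 0.669 L = 0.930 g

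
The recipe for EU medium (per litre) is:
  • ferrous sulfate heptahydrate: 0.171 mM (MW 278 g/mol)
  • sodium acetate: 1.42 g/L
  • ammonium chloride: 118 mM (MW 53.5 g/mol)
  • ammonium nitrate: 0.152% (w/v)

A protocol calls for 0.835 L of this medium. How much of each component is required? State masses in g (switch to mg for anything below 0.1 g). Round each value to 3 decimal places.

ferrous sulfate heptahydrate 39.694 mg; sodium acetate 1.186 g; ammonium chloride 5.271 g; ammonium nitrate 1.269 g

Scale factor relative to 1 L: 0.835.
ferrous sulfate heptahydrate: 0.171 mmol/L × 278 mg/mmol × 0.835 L = 39.694 mg
sodium acetate: 1.42 g/L × 0.835 L = 1.186 g
ammonium chloride: 118 mmol/L × 53.5 g/mol × 0.835 L ÷ 1000 = 5.271 g
ammonium nitrate: 0.152 g per 100 mL × 835 mL ÷ 100 = 1.269 g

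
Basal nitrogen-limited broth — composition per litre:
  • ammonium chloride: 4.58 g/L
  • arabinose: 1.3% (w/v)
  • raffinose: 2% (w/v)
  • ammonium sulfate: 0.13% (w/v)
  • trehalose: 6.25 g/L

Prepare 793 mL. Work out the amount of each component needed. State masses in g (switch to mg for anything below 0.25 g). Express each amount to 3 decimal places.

Working volume: 793 mL = 0.793 L.
ammonium chloride: 4.58 g/L × 0.793 L = 3.632 g
arabinose: 1.3% w/v = 13 g/L → 13 × 0.793 L = 10.309 g
raffinose: 2% w/v = 20 g/L → 20 × 0.793 L = 15.860 g
ammonium sulfate: 0.13 g per 100 mL × 793 mL ÷ 100 = 1.031 g
trehalose: 6.25 g/L × 0.793 L = 4.956 g

ammonium chloride 3.632 g; arabinose 10.309 g; raffinose 15.860 g; ammonium sulfate 1.031 g; trehalose 4.956 g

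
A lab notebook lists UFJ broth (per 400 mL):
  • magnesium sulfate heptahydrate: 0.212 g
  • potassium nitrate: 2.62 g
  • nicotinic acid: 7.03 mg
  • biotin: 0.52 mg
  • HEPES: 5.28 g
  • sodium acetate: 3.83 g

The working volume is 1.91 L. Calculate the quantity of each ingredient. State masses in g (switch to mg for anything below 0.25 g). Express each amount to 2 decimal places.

magnesium sulfate heptahydrate 1.01 g; potassium nitrate 12.51 g; nicotinic acid 33.57 mg; biotin 2.48 mg; HEPES 25.21 g; sodium acetate 18.29 g

Ratio of target to recipe volume: 1910 / 400 = 4.775.
magnesium sulfate heptahydrate: 0.212 g × (1910 mL / 400 mL) = 1.01 g
potassium nitrate: 2.62 g × (1910 mL / 400 mL) = 12.51 g
nicotinic acid: 7.03 mg × (1910 mL / 400 mL) = 33.57 mg
biotin: 0.52 mg × (1910 mL / 400 mL) = 2.48 mg
HEPES: 5.28 g × (1910 mL / 400 mL) = 25.21 g
sodium acetate: 3.83 g × (1910 mL / 400 mL) = 18.29 g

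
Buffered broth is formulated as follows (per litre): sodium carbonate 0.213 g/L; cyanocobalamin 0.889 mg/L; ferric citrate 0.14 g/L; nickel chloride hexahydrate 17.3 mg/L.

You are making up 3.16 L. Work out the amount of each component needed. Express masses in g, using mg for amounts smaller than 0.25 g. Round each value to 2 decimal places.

sodium carbonate 0.67 g; cyanocobalamin 2.81 mg; ferric citrate 0.44 g; nickel chloride hexahydrate 54.67 mg

Scale factor relative to 1 L: 3.16.
sodium carbonate: 0.213 g/L × 3.16 L = 0.67 g
cyanocobalamin: 0.889 mg/L × 3.16 L = 2.81 mg
ferric citrate: 0.14 g/L × 3.16 L = 0.44 g
nickel chloride hexahydrate: 17.3 mg/L × 3.16 L = 54.67 mg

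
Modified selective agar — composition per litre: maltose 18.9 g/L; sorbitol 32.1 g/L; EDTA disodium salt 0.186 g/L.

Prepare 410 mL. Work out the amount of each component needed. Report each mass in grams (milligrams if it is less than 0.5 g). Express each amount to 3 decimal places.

maltose 7.749 g; sorbitol 13.161 g; EDTA disodium salt 76.260 mg

Scale factor relative to 1 L: 0.41.
maltose: 18.9 g/L × 0.41 L = 7.749 g
sorbitol: 32.1 g/L × 0.41 L = 13.161 g
EDTA disodium salt: 0.186 g/L × 0.41 L = 0.07626 g = 76.260 mg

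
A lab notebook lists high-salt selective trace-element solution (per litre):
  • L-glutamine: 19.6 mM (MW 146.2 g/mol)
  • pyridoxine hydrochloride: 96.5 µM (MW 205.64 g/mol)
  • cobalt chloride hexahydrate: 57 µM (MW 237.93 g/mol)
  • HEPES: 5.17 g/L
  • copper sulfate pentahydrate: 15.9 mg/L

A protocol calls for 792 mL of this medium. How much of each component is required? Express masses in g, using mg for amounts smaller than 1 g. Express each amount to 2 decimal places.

Working volume: 792 mL = 0.792 L.
L-glutamine: 19.6 mmol/L × 146.2 g/mol × 0.792 L ÷ 1000 = 2.27 g
pyridoxine hydrochloride: 96.5 µmol/L × 205.64 g/mol × 0.792 L ÷ 1000 = 15.72 mg
cobalt chloride hexahydrate: 57 µmol/L × 237.93 g/mol × 0.792 L ÷ 1000 = 10.74 mg
HEPES: 5.17 g/L × 0.792 L = 4.09 g
copper sulfate pentahydrate: 15.9 mg/L × 0.792 L = 12.59 mg

L-glutamine 2.27 g; pyridoxine hydrochloride 15.72 mg; cobalt chloride hexahydrate 10.74 mg; HEPES 4.09 g; copper sulfate pentahydrate 12.59 mg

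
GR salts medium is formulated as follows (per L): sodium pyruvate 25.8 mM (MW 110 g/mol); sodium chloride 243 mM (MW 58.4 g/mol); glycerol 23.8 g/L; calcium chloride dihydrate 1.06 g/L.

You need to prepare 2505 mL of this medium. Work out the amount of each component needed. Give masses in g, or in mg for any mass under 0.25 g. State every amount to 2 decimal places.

Working volume: 2505 mL = 2.505 L.
sodium pyruvate: 25.8 mmol/L × 110 g/mol × 2.505 L ÷ 1000 = 7.11 g
sodium chloride: 243 mmol/L × 58.4 g/mol × 2.505 L ÷ 1000 = 35.55 g
glycerol: 23.8 g/L × 2.505 L = 59.62 g
calcium chloride dihydrate: 1.06 g/L × 2.505 L = 2.66 g

sodium pyruvate 7.11 g; sodium chloride 35.55 g; glycerol 59.62 g; calcium chloride dihydrate 2.66 g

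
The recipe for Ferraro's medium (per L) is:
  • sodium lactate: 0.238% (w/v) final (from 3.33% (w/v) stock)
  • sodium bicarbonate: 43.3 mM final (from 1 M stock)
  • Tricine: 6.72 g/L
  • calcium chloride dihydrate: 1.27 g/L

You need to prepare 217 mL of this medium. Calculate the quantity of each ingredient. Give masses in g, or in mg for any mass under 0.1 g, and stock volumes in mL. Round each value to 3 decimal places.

Working volume: 217 mL = 0.217 L.
sodium lactate: V = C2·V2/C1 = 0.238% ÷ 3.33% × 217 mL = 15.509 mL
sodium bicarbonate: dilute stock: 43.3 mM × 217 mL ÷ 1000 mM = 9.396 mL
Tricine: 6.72 g/L × 0.217 L = 1.458 g
calcium chloride dihydrate: 1.27 g/L × 0.217 L = 0.276 g

sodium lactate 15.509 mL; sodium bicarbonate 9.396 mL; Tricine 1.458 g; calcium chloride dihydrate 0.276 g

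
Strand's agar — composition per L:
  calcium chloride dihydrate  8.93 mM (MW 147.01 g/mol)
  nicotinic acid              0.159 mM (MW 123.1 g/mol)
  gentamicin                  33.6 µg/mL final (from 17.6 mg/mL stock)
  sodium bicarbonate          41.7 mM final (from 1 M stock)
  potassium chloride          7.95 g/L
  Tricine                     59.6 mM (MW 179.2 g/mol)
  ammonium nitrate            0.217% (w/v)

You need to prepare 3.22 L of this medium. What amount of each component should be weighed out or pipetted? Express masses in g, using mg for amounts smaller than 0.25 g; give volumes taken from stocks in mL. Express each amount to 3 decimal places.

calcium chloride dihydrate 4.227 g; nicotinic acid 63.025 mg; gentamicin 6.147 mL; sodium bicarbonate 134.274 mL; potassium chloride 25.599 g; Tricine 34.391 g; ammonium nitrate 6.987 g

Scale factor relative to 1 L: 3.22.
calcium chloride dihydrate: 8.93 mmol/L × 147.01 g/mol × 3.22 L ÷ 1000 = 4.227 g
nicotinic acid: 0.159 mmol/L × 123.1 mg/mmol × 3.22 L = 63.025 mg
gentamicin: dilute stock: 33.6 µg/mL × 3220 mL ÷ 17600 µg/mL = 6.147 mL
sodium bicarbonate: dilute stock: 41.7 mM × 3220 mL ÷ 1000 mM = 134.274 mL
potassium chloride: 7.95 g/L × 3.22 L = 25.599 g
Tricine: 59.6 mmol/L × 179.2 g/mol × 3.22 L ÷ 1000 = 34.391 g
ammonium nitrate: 0.217 g per 100 mL × 3220 mL ÷ 100 = 6.987 g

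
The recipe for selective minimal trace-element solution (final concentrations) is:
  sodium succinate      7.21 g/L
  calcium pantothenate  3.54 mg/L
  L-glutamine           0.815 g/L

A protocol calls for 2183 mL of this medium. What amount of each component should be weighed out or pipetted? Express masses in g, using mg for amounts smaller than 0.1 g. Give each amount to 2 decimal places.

Scale factor relative to 1 L: 2.183.
sodium succinate: 7.21 g/L × 2.183 L = 15.74 g
calcium pantothenate: 3.54 mg/L × 2.183 L = 7.73 mg
L-glutamine: 0.815 g/L × 2.183 L = 1.78 g

sodium succinate 15.74 g; calcium pantothenate 7.73 mg; L-glutamine 1.78 g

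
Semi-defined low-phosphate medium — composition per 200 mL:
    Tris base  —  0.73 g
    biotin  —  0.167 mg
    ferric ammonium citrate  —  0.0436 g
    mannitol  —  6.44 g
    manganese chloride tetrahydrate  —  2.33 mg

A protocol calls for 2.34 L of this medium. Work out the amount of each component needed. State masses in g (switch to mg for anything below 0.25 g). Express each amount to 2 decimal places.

Ratio of target to recipe volume: 2340 / 200 = 11.7.
Tris base: 0.73 g × (2340 mL / 200 mL) = 8.54 g
biotin: 0.167 mg × (2340 mL / 200 mL) = 1.95 mg
ferric ammonium citrate: 0.0436 g × (2340 mL / 200 mL) = 0.51 g
mannitol: 6.44 g × (2340 mL / 200 mL) = 75.35 g
manganese chloride tetrahydrate: 2.33 mg × (2340 mL / 200 mL) = 27.26 mg

Tris base 8.54 g; biotin 1.95 mg; ferric ammonium citrate 0.51 g; mannitol 75.35 g; manganese chloride tetrahydrate 27.26 mg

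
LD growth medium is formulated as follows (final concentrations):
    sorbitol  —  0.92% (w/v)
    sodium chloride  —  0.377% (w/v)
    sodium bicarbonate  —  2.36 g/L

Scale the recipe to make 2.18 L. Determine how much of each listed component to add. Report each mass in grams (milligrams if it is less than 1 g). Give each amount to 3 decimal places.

sorbitol 20.056 g; sodium chloride 8.219 g; sodium bicarbonate 5.145 g

Working volume: 2.18 L.
sorbitol: 0.92 g per 100 mL × 2180 mL ÷ 100 = 20.056 g
sodium chloride: 0.377% w/v = 3.77 g/L → 3.77 × 2.18 L = 8.219 g
sodium bicarbonate: 2.36 g/L × 2.18 L = 5.145 g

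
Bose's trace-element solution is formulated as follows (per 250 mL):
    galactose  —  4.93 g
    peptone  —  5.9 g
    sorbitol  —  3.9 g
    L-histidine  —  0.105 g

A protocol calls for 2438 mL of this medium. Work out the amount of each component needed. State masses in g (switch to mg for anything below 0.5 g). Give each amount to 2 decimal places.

Ratio of target to recipe volume: 2438 / 250 = 9.752.
galactose: 4.93 g × (2438 mL / 250 mL) = 48.08 g
peptone: 5.9 g × (2438 mL / 250 mL) = 57.54 g
sorbitol: 3.9 g × (2438 mL / 250 mL) = 38.03 g
L-histidine: 0.105 g × (2438 mL / 250 mL) = 1.02 g

galactose 48.08 g; peptone 57.54 g; sorbitol 38.03 g; L-histidine 1.02 g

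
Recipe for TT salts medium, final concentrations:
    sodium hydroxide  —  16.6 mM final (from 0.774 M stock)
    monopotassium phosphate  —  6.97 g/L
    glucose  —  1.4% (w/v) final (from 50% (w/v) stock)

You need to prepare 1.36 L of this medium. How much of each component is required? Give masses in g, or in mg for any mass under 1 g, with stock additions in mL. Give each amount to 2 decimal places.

Scale factor relative to 1 L: 1.36.
sodium hydroxide: dilute stock: 16.6 mM × 1360 mL ÷ 774 mM = 29.17 mL
monopotassium phosphate: 6.97 g/L × 1.36 L = 9.48 g
glucose: dilute stock: 1.4% ÷ 50% × 1360 mL = 38.08 mL

sodium hydroxide 29.17 mL; monopotassium phosphate 9.48 g; glucose 38.08 mL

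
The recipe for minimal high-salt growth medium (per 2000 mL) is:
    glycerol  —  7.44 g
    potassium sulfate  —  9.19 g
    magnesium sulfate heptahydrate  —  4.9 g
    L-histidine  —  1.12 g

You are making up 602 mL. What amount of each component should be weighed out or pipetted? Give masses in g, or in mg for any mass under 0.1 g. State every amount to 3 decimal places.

Scale factor = 602 mL / 2000 mL = 0.301.
glycerol: 7.44 g × (602 mL / 2000 mL) = 2.239 g
potassium sulfate: 9.19 g × (602 mL / 2000 mL) = 2.766 g
magnesium sulfate heptahydrate: 4.9 g × (602 mL / 2000 mL) = 1.475 g
L-histidine: 1.12 g × (602 mL / 2000 mL) = 0.337 g

glycerol 2.239 g; potassium sulfate 2.766 g; magnesium sulfate heptahydrate 1.475 g; L-histidine 0.337 g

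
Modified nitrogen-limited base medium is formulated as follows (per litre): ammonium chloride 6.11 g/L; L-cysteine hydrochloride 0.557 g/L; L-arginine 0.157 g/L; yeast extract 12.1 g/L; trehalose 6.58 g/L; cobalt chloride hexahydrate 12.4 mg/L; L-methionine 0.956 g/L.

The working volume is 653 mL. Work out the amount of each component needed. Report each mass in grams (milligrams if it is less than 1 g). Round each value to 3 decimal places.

Working volume: 653 mL = 0.653 L.
ammonium chloride: 6.11 g/L × 0.653 L = 3.990 g
L-cysteine hydrochloride: 0.557 g/L × 0.653 L = 0.363721 g = 363.721 mg
L-arginine: 0.157 g/L × 0.653 L = 0.102521 g = 102.521 mg
yeast extract: 12.1 g/L × 0.653 L = 7.901 g
trehalose: 6.58 g/L × 0.653 L = 4.297 g
cobalt chloride hexahydrate: 12.4 mg/L × 0.653 L = 8.097 mg
L-methionine: 0.956 g/L × 0.653 L = 0.624268 g = 624.268 mg

ammonium chloride 3.990 g; L-cysteine hydrochloride 363.721 mg; L-arginine 102.521 mg; yeast extract 7.901 g; trehalose 4.297 g; cobalt chloride hexahydrate 8.097 mg; L-methionine 624.268 mg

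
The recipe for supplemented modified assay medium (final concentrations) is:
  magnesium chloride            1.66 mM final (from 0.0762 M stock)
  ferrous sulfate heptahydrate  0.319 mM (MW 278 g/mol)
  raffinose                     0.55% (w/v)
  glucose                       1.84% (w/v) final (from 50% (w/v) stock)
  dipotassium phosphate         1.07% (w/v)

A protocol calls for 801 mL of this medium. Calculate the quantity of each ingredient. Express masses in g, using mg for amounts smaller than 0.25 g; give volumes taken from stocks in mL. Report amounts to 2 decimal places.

Scale factor relative to 1 L: 0.801.
magnesium chloride: V = C2·V2/C1 = 1.66 mM × 801 mL ÷ 76.2 mM = 17.45 mL
ferrous sulfate heptahydrate: 0.319 mmol/L × 278 mg/mmol × 0.801 L = 71.03 mg
raffinose: 0.55 g per 100 mL × 801 mL ÷ 100 = 4.41 g
glucose: V = C2·V2/C1 = 1.84% ÷ 50% × 801 mL = 29.48 mL
dipotassium phosphate: 1.07 g per 100 mL × 801 mL ÷ 100 = 8.57 g

magnesium chloride 17.45 mL; ferrous sulfate heptahydrate 71.03 mg; raffinose 4.41 g; glucose 29.48 mL; dipotassium phosphate 8.57 g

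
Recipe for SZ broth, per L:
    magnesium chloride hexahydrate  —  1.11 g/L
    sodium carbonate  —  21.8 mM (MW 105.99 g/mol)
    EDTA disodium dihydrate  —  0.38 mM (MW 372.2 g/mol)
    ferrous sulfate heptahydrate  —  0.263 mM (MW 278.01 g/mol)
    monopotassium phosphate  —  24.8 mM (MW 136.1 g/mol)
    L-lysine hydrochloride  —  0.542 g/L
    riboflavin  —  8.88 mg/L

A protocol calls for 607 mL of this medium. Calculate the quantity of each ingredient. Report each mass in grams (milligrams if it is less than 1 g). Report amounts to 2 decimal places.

Target volume = 607 mL = 0.607 L.
magnesium chloride hexahydrate: 1.11 g/L × 0.607 L = 0.67377 g = 673.77 mg
sodium carbonate: 21.8 mmol/L × 105.99 g/mol × 0.607 L ÷ 1000 = 1.40 g
EDTA disodium dihydrate: 0.38 mmol/L × 372.2 mg/mmol × 0.607 L = 85.85 mg
ferrous sulfate heptahydrate: 0.263 mmol/L × 278.01 mg/mmol × 0.607 L = 44.38 mg
monopotassium phosphate: 24.8 mmol/L × 136.1 g/mol × 0.607 L ÷ 1000 = 2.05 g
L-lysine hydrochloride: 0.542 g/L × 0.607 L = 0.328994 g = 328.99 mg
riboflavin: 8.88 mg/L × 0.607 L = 5.39 mg

magnesium chloride hexahydrate 673.77 mg; sodium carbonate 1.40 g; EDTA disodium dihydrate 85.85 mg; ferrous sulfate heptahydrate 44.38 mg; monopotassium phosphate 2.05 g; L-lysine hydrochloride 328.99 mg; riboflavin 5.39 mg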